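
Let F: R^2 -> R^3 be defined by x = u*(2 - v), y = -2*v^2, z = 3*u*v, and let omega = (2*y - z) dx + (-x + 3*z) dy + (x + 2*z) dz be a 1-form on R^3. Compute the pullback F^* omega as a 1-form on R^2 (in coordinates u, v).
F^* omega = (v^2*(18*u + 4*v - 8)) du + (2*u*(9*u*v + 3*u - 18*v^2 + 4*v)) dv

Using F^*(f dg) = (f ∘ F) d(g ∘ F), substitute each coordinate x_i by F_i(u, v) in f_i, and replace dx_i by d F_i = (∂F_i/∂u) du + (∂F_i/∂v) dv.
  For the x component: f_1(F) = v*(-3*u - 4*v); d F_1 = (2 - v) du + (-u) dv
  For the y component: f_2(F) = 2*u*(5*v - 1); d F_2 = (0) du + (-4*v) dv
  For the z component: f_3(F) = u*(5*v + 2); d F_3 = (3*v) du + (3*u) dv
Combining and collecting du, dv coefficients:
  coeff of du: v^2*(18*u + 4*v - 8)
  coeff of dv: 2*u*(9*u*v + 3*u - 18*v^2 + 4*v)
F^* omega = (v^2*(18*u + 4*v - 8)) du + (2*u*(9*u*v + 3*u - 18*v^2 + 4*v)) dv.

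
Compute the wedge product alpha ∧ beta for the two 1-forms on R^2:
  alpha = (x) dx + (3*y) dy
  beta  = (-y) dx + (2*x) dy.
alpha ∧ beta = (2*x^2 + 3*y^2) dx ∧ dy

Distribute the wedge, using dx_i ∧ dx_j = -dx_j ∧ dx_i and dx_i ∧ dx_i = 0. For each pair (i, j) with i < j, the coefficient of dx_i ∧ dx_j in alpha ∧ beta is (alpha_i * beta_j - alpha_j * beta_i). Collecting: alpha ∧ beta = (2*x^2 + 3*y^2) dx ∧ dy.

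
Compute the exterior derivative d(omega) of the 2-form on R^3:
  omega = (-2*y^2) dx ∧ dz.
d(omega) = (4*y) dx ∧ dy ∧ dz

For a 2-form omega = sum_{i<j} g_{ij} dx_i ∧ dx_j, the exterior derivative is
  d(omega) = sum_{i<j} d(g_{ij}) ∧ dx_i ∧ dx_j = sum_{i<j, k} (∂g_{ij}/∂x_k) dx_k ∧ dx_i ∧ dx_j.
Expand each term, using dx_k ∧ dx_i ∧ dx_j = sgn(permutation) dx_{(a)} ∧ dx_{(b)} ∧ dx_{(c)} with (a < b < c) sorted:
  d(-2*y^2) includes (∂/∂y)(-2*y^2) dy = (-4*y) dy, which multiplied by dx ∧ dz gives (4*y) dx ∧ dy ∧ dz
Collecting like 3-forms: d(omega) = (4*y) dx ∧ dy ∧ dz.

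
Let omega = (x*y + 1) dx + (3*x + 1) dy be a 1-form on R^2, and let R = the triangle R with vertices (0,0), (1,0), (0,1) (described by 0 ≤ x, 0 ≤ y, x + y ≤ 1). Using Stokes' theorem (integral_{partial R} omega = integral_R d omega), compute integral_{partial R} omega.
integral_(partial R) omega = 4/3

Stokes: integral_partial_R omega = integral_R d omega with d omega = (∂Q/∂x - ∂P/∂y) dx ∧ dy.
  ∂Q/∂x = 3
  ∂P/∂y = x
  integrand = ∂Q/∂x - ∂P/∂y = 3 - x.
Integrating over R: integral_0^1 integral_0^{1-x} (3 - x) dy dx = 4/3.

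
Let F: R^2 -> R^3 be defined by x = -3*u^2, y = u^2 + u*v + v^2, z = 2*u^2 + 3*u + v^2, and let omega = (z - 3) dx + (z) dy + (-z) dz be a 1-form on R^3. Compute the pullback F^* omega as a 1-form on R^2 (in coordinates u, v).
F^* omega = (-16*u^3 + 2*u^2*v - 30*u^2 - 8*u*v^2 + 3*u*v + 9*u + v^3 - 3*v^2) du + (u*(2*u^2 + 3*u + v^2)) dv

Using F^*(f dg) = (f ∘ F) d(g ∘ F), substitute each coordinate x_i by F_i(u, v) in f_i, and replace dx_i by d F_i = (∂F_i/∂u) du + (∂F_i/∂v) dv.
  For the x component: f_1(F) = 2*u^2 + 3*u + v^2 - 3; d F_1 = (-6*u) du + (0) dv
  For the y component: f_2(F) = 2*u^2 + 3*u + v^2; d F_2 = (2*u + v) du + (u + 2*v) dv
  For the z component: f_3(F) = -2*u^2 - 3*u - v^2; d F_3 = (4*u + 3) du + (2*v) dv
Combining and collecting du, dv coefficients:
  coeff of du: -16*u^3 + 2*u^2*v - 30*u^2 - 8*u*v^2 + 3*u*v + 9*u + v^3 - 3*v^2
  coeff of dv: u*(2*u^2 + 3*u + v^2)
F^* omega = (-16*u^3 + 2*u^2*v - 30*u^2 - 8*u*v^2 + 3*u*v + 9*u + v^3 - 3*v^2) du + (u*(2*u^2 + 3*u + v^2)) dv.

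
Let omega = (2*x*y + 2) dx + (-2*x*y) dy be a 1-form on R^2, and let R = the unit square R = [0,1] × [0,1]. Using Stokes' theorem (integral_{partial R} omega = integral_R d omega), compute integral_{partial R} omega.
integral_(partial R) omega = -2

Stokes: integral_partial_R omega = integral_R d omega with d omega = (∂Q/∂x - ∂P/∂y) dx ∧ dy.
  ∂Q/∂x = -2*y
  ∂P/∂y = 2*x
  integrand = ∂Q/∂x - ∂P/∂y = -2*x - 2*y.
Integrating over R: integral_0^1 integral_0^1 (-2*x - 2*y) dx dy = -2.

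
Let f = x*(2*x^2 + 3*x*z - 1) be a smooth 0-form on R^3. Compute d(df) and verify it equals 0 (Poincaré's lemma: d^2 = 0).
d(df) = 0

Step 1: df = sum_i (∂f/∂x_i) dx_i = (6*x^2 + 6*x*z - 1) dx + (0) dy + (3*x^2) dz.
Step 2: Apply d again. Using the 1-form formula, the coefficient of dx ∧ dy in d(df) is ∂^2 f/∂x ∂y - ∂^2 f/∂y ∂x = (0) - (0) = 0 (equality of mixed partials for smooth f).
Similarly for dx ∧ dz and dy ∧ dz — all coefficients vanish. So d(df) = 0.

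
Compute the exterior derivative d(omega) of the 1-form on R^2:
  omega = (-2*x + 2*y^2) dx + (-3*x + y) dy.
d(omega) = (-4*y - 3) dx ∧ dy

For a 1-form omega = sum_i f_i dx_i, the exterior derivative is
  d(omega) = sum_{i < j} (∂f_j/∂x_i - ∂f_i/∂x_j) dx_i ∧ dx_j.
  coefficient of dx ∧ dy: ∂f_2/∂x - ∂f_1/∂y = ∂(-3*x + y)/∂x - ∂(-2*x + 2*y^2)/∂y = -4*y - 3
Assembling: d(omega) = (-4*y - 3) dx ∧ dy.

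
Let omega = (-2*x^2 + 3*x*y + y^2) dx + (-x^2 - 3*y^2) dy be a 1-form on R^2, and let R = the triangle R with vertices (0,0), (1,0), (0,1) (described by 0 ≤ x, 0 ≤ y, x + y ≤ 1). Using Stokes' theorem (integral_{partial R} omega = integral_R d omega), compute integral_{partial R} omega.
integral_(partial R) omega = -7/6

Stokes: integral_partial_R omega = integral_R d omega with d omega = (∂Q/∂x - ∂P/∂y) dx ∧ dy.
  ∂Q/∂x = -2*x
  ∂P/∂y = 3*x + 2*y
  integrand = ∂Q/∂x - ∂P/∂y = -5*x - 2*y.
Integrating over R: integral_0^1 integral_0^{1-x} (-5*x - 2*y) dy dx = -7/6.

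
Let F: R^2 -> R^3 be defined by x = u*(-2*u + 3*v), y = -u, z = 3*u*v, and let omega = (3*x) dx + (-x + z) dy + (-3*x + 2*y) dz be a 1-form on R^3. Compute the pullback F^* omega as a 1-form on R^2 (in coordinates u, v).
F^* omega = (2*u*(12*u^2 - 18*u*v - u - 3*v)) du + (-6*u^2) dv

Using F^*(f dg) = (f ∘ F) d(g ∘ F), substitute each coordinate x_i by F_i(u, v) in f_i, and replace dx_i by d F_i = (∂F_i/∂u) du + (∂F_i/∂v) dv.
  For the x component: f_1(F) = 3*u*(-2*u + 3*v); d F_1 = (-4*u + 3*v) du + (3*u) dv
  For the y component: f_2(F) = 2*u^2; d F_2 = (-1) du + (0) dv
  For the z component: f_3(F) = u*(6*u - 9*v - 2); d F_3 = (3*v) du + (3*u) dv
Combining and collecting du, dv coefficients:
  coeff of du: 2*u*(12*u^2 - 18*u*v - u - 3*v)
  coeff of dv: -6*u^2
F^* omega = (2*u*(12*u^2 - 18*u*v - u - 3*v)) du + (-6*u^2) dv.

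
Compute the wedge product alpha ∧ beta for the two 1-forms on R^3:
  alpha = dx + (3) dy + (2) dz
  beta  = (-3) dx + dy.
alpha ∧ beta = (10) dx ∧ dy + (6) dx ∧ dz + (-2) dy ∧ dz

Distribute the wedge, using dx_i ∧ dx_j = -dx_j ∧ dx_i and dx_i ∧ dx_i = 0. For each pair (i, j) with i < j, the coefficient of dx_i ∧ dx_j in alpha ∧ beta is (alpha_i * beta_j - alpha_j * beta_i). Collecting: alpha ∧ beta = (10) dx ∧ dy + (6) dx ∧ dz + (-2) dy ∧ dz.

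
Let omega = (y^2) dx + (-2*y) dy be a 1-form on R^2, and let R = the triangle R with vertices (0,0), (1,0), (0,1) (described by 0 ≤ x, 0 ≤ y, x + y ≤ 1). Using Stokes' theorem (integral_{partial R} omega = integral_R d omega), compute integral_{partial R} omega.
integral_(partial R) omega = -1/3

Stokes: integral_partial_R omega = integral_R d omega with d omega = (∂Q/∂x - ∂P/∂y) dx ∧ dy.
  ∂Q/∂x = 0
  ∂P/∂y = 2*y
  integrand = ∂Q/∂x - ∂P/∂y = -2*y.
Integrating over R: integral_0^1 integral_0^{1-x} (-2*y) dy dx = -1/3.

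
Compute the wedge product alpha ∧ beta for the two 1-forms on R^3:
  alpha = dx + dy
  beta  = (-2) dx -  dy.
alpha ∧ beta = (1) dx ∧ dy

Distribute the wedge, using dx_i ∧ dx_j = -dx_j ∧ dx_i and dx_i ∧ dx_i = 0. For each pair (i, j) with i < j, the coefficient of dx_i ∧ dx_j in alpha ∧ beta is (alpha_i * beta_j - alpha_j * beta_i). Collecting: alpha ∧ beta = (1) dx ∧ dy.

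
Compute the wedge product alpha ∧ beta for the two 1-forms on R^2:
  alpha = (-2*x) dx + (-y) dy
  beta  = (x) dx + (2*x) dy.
alpha ∧ beta = (x*(-4*x + y)) dx ∧ dy

Distribute the wedge, using dx_i ∧ dx_j = -dx_j ∧ dx_i and dx_i ∧ dx_i = 0. For each pair (i, j) with i < j, the coefficient of dx_i ∧ dx_j in alpha ∧ beta is (alpha_i * beta_j - alpha_j * beta_i). Collecting: alpha ∧ beta = (x*(-4*x + y)) dx ∧ dy.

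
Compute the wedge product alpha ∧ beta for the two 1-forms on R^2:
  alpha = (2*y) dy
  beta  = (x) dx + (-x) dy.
alpha ∧ beta = (-2*x*y) dx ∧ dy

Distribute the wedge, using dx_i ∧ dx_j = -dx_j ∧ dx_i and dx_i ∧ dx_i = 0. For each pair (i, j) with i < j, the coefficient of dx_i ∧ dx_j in alpha ∧ beta is (alpha_i * beta_j - alpha_j * beta_i). Collecting: alpha ∧ beta = (-2*x*y) dx ∧ dy.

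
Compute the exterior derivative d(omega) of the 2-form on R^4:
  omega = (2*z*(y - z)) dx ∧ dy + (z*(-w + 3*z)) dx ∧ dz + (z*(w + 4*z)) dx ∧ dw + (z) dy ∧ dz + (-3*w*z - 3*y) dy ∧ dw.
d(omega) = (2*y - 4*z) dx ∧ dy ∧ dz + (-w - 9*z) dx ∧ dz ∧ dw + (3*w) dy ∧ dz ∧ dw

For a 2-form omega = sum_{i<j} g_{ij} dx_i ∧ dx_j, the exterior derivative is
  d(omega) = sum_{i<j} d(g_{ij}) ∧ dx_i ∧ dx_j = sum_{i<j, k} (∂g_{ij}/∂x_k) dx_k ∧ dx_i ∧ dx_j.
Expand each term, using dx_k ∧ dx_i ∧ dx_j = sgn(permutation) dx_{(a)} ∧ dx_{(b)} ∧ dx_{(c)} with (a < b < c) sorted:
  d(2*z*(y - z)) includes (∂/∂z)(2*z*(y - z)) dz = (2*y - 4*z) dz, which multiplied by dx ∧ dy gives (2*y - 4*z) dx ∧ dy ∧ dz
  d(z*(-w + 3*z)) includes (∂/∂w)(z*(-w + 3*z)) dw = (-z) dw, which multiplied by dx ∧ dz gives (-z) dx ∧ dz ∧ dw
  d(z*(w + 4*z)) includes (∂/∂z)(z*(w + 4*z)) dz = (w + 8*z) dz, which multiplied by dx ∧ dw gives (-w - 8*z) dx ∧ dz ∧ dw
  d(-3*w*z - 3*y) includes (∂/∂z)(-3*w*z - 3*y) dz = (-3*w) dz, which multiplied by dy ∧ dw gives (3*w) dy ∧ dz ∧ dw
Collecting like 3-forms: d(omega) = (2*y - 4*z) dx ∧ dy ∧ dz + (-w - 9*z) dx ∧ dz ∧ dw + (3*w) dy ∧ dz ∧ dw.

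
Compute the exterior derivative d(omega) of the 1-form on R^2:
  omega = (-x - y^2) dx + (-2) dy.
d(omega) = (2*y) dx ∧ dy

For a 1-form omega = sum_i f_i dx_i, the exterior derivative is
  d(omega) = sum_{i < j} (∂f_j/∂x_i - ∂f_i/∂x_j) dx_i ∧ dx_j.
  coefficient of dx ∧ dy: ∂f_2/∂x - ∂f_1/∂y = ∂(-2)/∂x - ∂(-x - y^2)/∂y = 2*y
Assembling: d(omega) = (2*y) dx ∧ dy.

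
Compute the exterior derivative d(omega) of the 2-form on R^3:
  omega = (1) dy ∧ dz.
d(omega) = 0

For a 2-form omega = sum_{i<j} g_{ij} dx_i ∧ dx_j, the exterior derivative is
  d(omega) = sum_{i<j} d(g_{ij}) ∧ dx_i ∧ dx_j = sum_{i<j, k} (∂g_{ij}/∂x_k) dx_k ∧ dx_i ∧ dx_j.
Expand each term, using dx_k ∧ dx_i ∧ dx_j = sgn(permutation) dx_{(a)} ∧ dx_{(b)} ∧ dx_{(c)} with (a < b < c) sorted:

Collecting like 3-forms: d(omega) = 0.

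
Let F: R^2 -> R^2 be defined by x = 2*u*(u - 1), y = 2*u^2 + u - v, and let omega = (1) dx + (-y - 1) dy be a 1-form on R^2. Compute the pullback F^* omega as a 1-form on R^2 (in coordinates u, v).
F^* omega = (-8*u^3 - 6*u^2 + 4*u*v - u + v - 3) du + (2*u^2 + u - v + 1) dv

Using F^*(f dg) = (f ∘ F) d(g ∘ F), substitute each coordinate x_i by F_i(u, v) in f_i, and replace dx_i by d F_i = (∂F_i/∂u) du + (∂F_i/∂v) dv.
  For the x component: f_1(F) = 1; d F_1 = (4*u - 2) du + (0) dv
  For the y component: f_2(F) = -2*u^2 - u + v - 1; d F_2 = (4*u + 1) du + (-1) dv
Combining and collecting du, dv coefficients:
  coeff of du: -8*u^3 - 6*u^2 + 4*u*v - u + v - 3
  coeff of dv: 2*u^2 + u - v + 1
F^* omega = (-8*u^3 - 6*u^2 + 4*u*v - u + v - 3) du + (2*u^2 + u - v + 1) dv.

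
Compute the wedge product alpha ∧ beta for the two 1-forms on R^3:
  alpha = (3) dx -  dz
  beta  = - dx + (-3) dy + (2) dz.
alpha ∧ beta = (-9) dx ∧ dy + (5) dx ∧ dz + (-3) dy ∧ dz

Distribute the wedge, using dx_i ∧ dx_j = -dx_j ∧ dx_i and dx_i ∧ dx_i = 0. For each pair (i, j) with i < j, the coefficient of dx_i ∧ dx_j in alpha ∧ beta is (alpha_i * beta_j - alpha_j * beta_i). Collecting: alpha ∧ beta = (-9) dx ∧ dy + (5) dx ∧ dz + (-3) dy ∧ dz.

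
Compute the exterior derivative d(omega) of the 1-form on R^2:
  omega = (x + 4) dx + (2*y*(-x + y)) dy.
d(omega) = (-2*y) dx ∧ dy

For a 1-form omega = sum_i f_i dx_i, the exterior derivative is
  d(omega) = sum_{i < j} (∂f_j/∂x_i - ∂f_i/∂x_j) dx_i ∧ dx_j.
  coefficient of dx ∧ dy: ∂f_2/∂x - ∂f_1/∂y = ∂(2*y*(-x + y))/∂x - ∂(x + 4)/∂y = -2*y
Assembling: d(omega) = (-2*y) dx ∧ dy.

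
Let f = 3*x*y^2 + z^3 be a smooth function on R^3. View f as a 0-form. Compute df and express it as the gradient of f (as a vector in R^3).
df = (3*y^2) dx + (6*x*y) dy + (3*z^2) dz; grad f = (3*y^2, 6*x*y, 3*z^2)

For a 0-form f, d f = (∂f/∂x) dx + (∂f/∂y) dy + (∂f/∂z) dz. The components of the vector representation are exactly the entries of grad f in Cartesian coordinates:
  ∂f/∂x = 3*y^2
  ∂f/∂y = 6*x*y
  ∂f/∂z = 3*z^2.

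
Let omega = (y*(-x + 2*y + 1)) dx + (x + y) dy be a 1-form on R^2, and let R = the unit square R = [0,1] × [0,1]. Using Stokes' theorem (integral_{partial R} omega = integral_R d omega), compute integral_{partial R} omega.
integral_(partial R) omega = -3/2

Stokes: integral_partial_R omega = integral_R d omega with d omega = (∂Q/∂x - ∂P/∂y) dx ∧ dy.
  ∂Q/∂x = 1
  ∂P/∂y = -x + 4*y + 1
  integrand = ∂Q/∂x - ∂P/∂y = x - 4*y.
Integrating over R: integral_0^1 integral_0^1 (x - 4*y) dx dy = -3/2.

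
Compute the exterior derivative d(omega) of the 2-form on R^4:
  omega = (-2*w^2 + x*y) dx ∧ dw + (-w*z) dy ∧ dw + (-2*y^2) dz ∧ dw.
d(omega) = (-x) dx ∧ dy ∧ dw + (w - 4*y) dy ∧ dz ∧ dw

For a 2-form omega = sum_{i<j} g_{ij} dx_i ∧ dx_j, the exterior derivative is
  d(omega) = sum_{i<j} d(g_{ij}) ∧ dx_i ∧ dx_j = sum_{i<j, k} (∂g_{ij}/∂x_k) dx_k ∧ dx_i ∧ dx_j.
Expand each term, using dx_k ∧ dx_i ∧ dx_j = sgn(permutation) dx_{(a)} ∧ dx_{(b)} ∧ dx_{(c)} with (a < b < c) sorted:
  d(-2*w^2 + x*y) includes (∂/∂y)(-2*w^2 + x*y) dy = (x) dy, which multiplied by dx ∧ dw gives (-x) dx ∧ dy ∧ dw
  d(-w*z) includes (∂/∂z)(-w*z) dz = (-w) dz, which multiplied by dy ∧ dw gives (w) dy ∧ dz ∧ dw
  d(-2*y^2) includes (∂/∂y)(-2*y^2) dy = (-4*y) dy, which multiplied by dz ∧ dw gives (-4*y) dy ∧ dz ∧ dw
Collecting like 3-forms: d(omega) = (-x) dx ∧ dy ∧ dw + (w - 4*y) dy ∧ dz ∧ dw.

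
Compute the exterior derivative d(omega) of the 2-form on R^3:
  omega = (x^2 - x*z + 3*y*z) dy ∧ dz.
d(omega) = (2*x - z) dx ∧ dy ∧ dz

For a 2-form omega = sum_{i<j} g_{ij} dx_i ∧ dx_j, the exterior derivative is
  d(omega) = sum_{i<j} d(g_{ij}) ∧ dx_i ∧ dx_j = sum_{i<j, k} (∂g_{ij}/∂x_k) dx_k ∧ dx_i ∧ dx_j.
Expand each term, using dx_k ∧ dx_i ∧ dx_j = sgn(permutation) dx_{(a)} ∧ dx_{(b)} ∧ dx_{(c)} with (a < b < c) sorted:
  d(x^2 - x*z + 3*y*z) includes (∂/∂x)(x^2 - x*z + 3*y*z) dx = (2*x - z) dx, which multiplied by dy ∧ dz gives (2*x - z) dx ∧ dy ∧ dz
Collecting like 3-forms: d(omega) = (2*x - z) dx ∧ dy ∧ dz.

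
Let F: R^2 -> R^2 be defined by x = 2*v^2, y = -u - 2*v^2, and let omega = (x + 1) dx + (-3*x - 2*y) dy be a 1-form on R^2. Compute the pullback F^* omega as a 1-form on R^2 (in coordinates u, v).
F^* omega = (-2*u + 2*v^2) du + (4*v*(-2*u + 4*v^2 + 1)) dv

Using F^*(f dg) = (f ∘ F) d(g ∘ F), substitute each coordinate x_i by F_i(u, v) in f_i, and replace dx_i by d F_i = (∂F_i/∂u) du + (∂F_i/∂v) dv.
  For the x component: f_1(F) = 2*v^2 + 1; d F_1 = (0) du + (4*v) dv
  For the y component: f_2(F) = 2*u - 2*v^2; d F_2 = (-1) du + (-4*v) dv
Combining and collecting du, dv coefficients:
  coeff of du: -2*u + 2*v^2
  coeff of dv: 4*v*(-2*u + 4*v^2 + 1)
F^* omega = (-2*u + 2*v^2) du + (4*v*(-2*u + 4*v^2 + 1)) dv.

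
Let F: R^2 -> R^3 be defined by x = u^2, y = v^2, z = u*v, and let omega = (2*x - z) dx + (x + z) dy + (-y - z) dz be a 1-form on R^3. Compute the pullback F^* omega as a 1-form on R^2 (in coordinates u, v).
F^* omega = (4*u^3 - 2*u^2*v - u*v^2 - v^3) du + (u*v*(u + v)) dv

Using F^*(f dg) = (f ∘ F) d(g ∘ F), substitute each coordinate x_i by F_i(u, v) in f_i, and replace dx_i by d F_i = (∂F_i/∂u) du + (∂F_i/∂v) dv.
  For the x component: f_1(F) = u*(2*u - v); d F_1 = (2*u) du + (0) dv
  For the y component: f_2(F) = u*(u + v); d F_2 = (0) du + (2*v) dv
  For the z component: f_3(F) = v*(-u - v); d F_3 = (v) du + (u) dv
Combining and collecting du, dv coefficients:
  coeff of du: 4*u^3 - 2*u^2*v - u*v^2 - v^3
  coeff of dv: u*v*(u + v)
F^* omega = (4*u^3 - 2*u^2*v - u*v^2 - v^3) du + (u*v*(u + v)) dv.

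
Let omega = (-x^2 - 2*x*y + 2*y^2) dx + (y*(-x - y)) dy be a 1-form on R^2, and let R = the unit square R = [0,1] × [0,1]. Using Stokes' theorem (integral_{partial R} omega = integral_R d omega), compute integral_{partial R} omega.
integral_(partial R) omega = -3/2

Stokes: integral_partial_R omega = integral_R d omega with d omega = (∂Q/∂x - ∂P/∂y) dx ∧ dy.
  ∂Q/∂x = -y
  ∂P/∂y = -2*x + 4*y
  integrand = ∂Q/∂x - ∂P/∂y = 2*x - 5*y.
Integrating over R: integral_0^1 integral_0^1 (2*x - 5*y) dx dy = -3/2.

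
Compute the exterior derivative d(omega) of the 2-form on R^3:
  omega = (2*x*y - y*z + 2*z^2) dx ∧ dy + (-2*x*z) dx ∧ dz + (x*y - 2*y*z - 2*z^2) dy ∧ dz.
d(omega) = (4*z) dx ∧ dy ∧ dz

For a 2-form omega = sum_{i<j} g_{ij} dx_i ∧ dx_j, the exterior derivative is
  d(omega) = sum_{i<j} d(g_{ij}) ∧ dx_i ∧ dx_j = sum_{i<j, k} (∂g_{ij}/∂x_k) dx_k ∧ dx_i ∧ dx_j.
Expand each term, using dx_k ∧ dx_i ∧ dx_j = sgn(permutation) dx_{(a)} ∧ dx_{(b)} ∧ dx_{(c)} with (a < b < c) sorted:
  d(2*x*y - y*z + 2*z^2) includes (∂/∂z)(2*x*y - y*z + 2*z^2) dz = (-y + 4*z) dz, which multiplied by dx ∧ dy gives (-y + 4*z) dx ∧ dy ∧ dz
  d(x*y - 2*y*z - 2*z^2) includes (∂/∂x)(x*y - 2*y*z - 2*z^2) dx = (y) dx, which multiplied by dy ∧ dz gives (y) dx ∧ dy ∧ dz
Collecting like 3-forms: d(omega) = (4*z) dx ∧ dy ∧ dz.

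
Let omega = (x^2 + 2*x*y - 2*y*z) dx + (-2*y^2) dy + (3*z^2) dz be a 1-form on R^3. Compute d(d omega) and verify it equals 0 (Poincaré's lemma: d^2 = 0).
d(d omega) = 0

Step 1: d omega = sum_{i<j} (∂f_j/∂x_i - ∂f_i/∂x_j) dx_i ∧ dx_j:
  coeff of dx ∧ dy: -2*x + 2*z
  coeff of dx ∧ dz: 2*y
  coeff of dy ∧ dz: 0
Step 2: Apply d again to each 2-form coefficient. The only possible 3-form in R^3 is dx ∧ dy ∧ dz, with coefficient
  ∂(coeff of dy∧dz)/∂x - ∂(coeff of dx∧dz)/∂y + ∂(coeff of dx∧dy)/∂z
  = ∂/∂x (0) - ∂/∂y (2*y) + ∂/∂z (-2*x + 2*z).
Each of these terms simplifies to sums of mixed partials that cancel in pairs. The result is 0 (by equality of mixed partials for smooth functions — Schwarz / Clairaut).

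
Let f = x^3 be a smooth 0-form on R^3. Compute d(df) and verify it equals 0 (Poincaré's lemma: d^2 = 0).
d(df) = 0

Step 1: df = sum_i (∂f/∂x_i) dx_i = (3*x^2) dx + (0) dy + (0) dz.
Step 2: Apply d again. Using the 1-form formula, the coefficient of dx ∧ dy in d(df) is ∂^2 f/∂x ∂y - ∂^2 f/∂y ∂x = (0) - (0) = 0 (equality of mixed partials for smooth f).
Similarly for dx ∧ dz and dy ∧ dz — all coefficients vanish. So d(df) = 0.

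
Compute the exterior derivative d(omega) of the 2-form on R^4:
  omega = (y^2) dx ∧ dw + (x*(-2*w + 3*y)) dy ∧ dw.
d(omega) = (-2*w + y) dx ∧ dy ∧ dw

For a 2-form omega = sum_{i<j} g_{ij} dx_i ∧ dx_j, the exterior derivative is
  d(omega) = sum_{i<j} d(g_{ij}) ∧ dx_i ∧ dx_j = sum_{i<j, k} (∂g_{ij}/∂x_k) dx_k ∧ dx_i ∧ dx_j.
Expand each term, using dx_k ∧ dx_i ∧ dx_j = sgn(permutation) dx_{(a)} ∧ dx_{(b)} ∧ dx_{(c)} with (a < b < c) sorted:
  d(y^2) includes (∂/∂y)(y^2) dy = (2*y) dy, which multiplied by dx ∧ dw gives (-2*y) dx ∧ dy ∧ dw
  d(x*(-2*w + 3*y)) includes (∂/∂x)(x*(-2*w + 3*y)) dx = (-2*w + 3*y) dx, which multiplied by dy ∧ dw gives (-2*w + 3*y) dx ∧ dy ∧ dw
Collecting like 3-forms: d(omega) = (-2*w + y) dx ∧ dy ∧ dw.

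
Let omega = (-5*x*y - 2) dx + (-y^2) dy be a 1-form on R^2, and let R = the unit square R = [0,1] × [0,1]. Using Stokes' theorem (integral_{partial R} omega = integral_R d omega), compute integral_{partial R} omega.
integral_(partial R) omega = 5/2

Stokes: integral_partial_R omega = integral_R d omega with d omega = (∂Q/∂x - ∂P/∂y) dx ∧ dy.
  ∂Q/∂x = 0
  ∂P/∂y = -5*x
  integrand = ∂Q/∂x - ∂P/∂y = 5*x.
Integrating over R: integral_0^1 integral_0^1 (5*x) dx dy = 5/2.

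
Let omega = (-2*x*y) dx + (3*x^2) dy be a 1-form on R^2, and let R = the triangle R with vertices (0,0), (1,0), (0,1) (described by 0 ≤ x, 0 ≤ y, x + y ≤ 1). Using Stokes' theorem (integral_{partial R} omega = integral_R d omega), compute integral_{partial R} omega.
integral_(partial R) omega = 4/3

Stokes: integral_partial_R omega = integral_R d omega with d omega = (∂Q/∂x - ∂P/∂y) dx ∧ dy.
  ∂Q/∂x = 6*x
  ∂P/∂y = -2*x
  integrand = ∂Q/∂x - ∂P/∂y = 8*x.
Integrating over R: integral_0^1 integral_0^{1-x} (8*x) dy dx = 4/3.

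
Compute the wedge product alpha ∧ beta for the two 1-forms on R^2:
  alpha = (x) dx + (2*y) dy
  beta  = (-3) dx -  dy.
alpha ∧ beta = (-x + 6*y) dx ∧ dy

Distribute the wedge, using dx_i ∧ dx_j = -dx_j ∧ dx_i and dx_i ∧ dx_i = 0. For each pair (i, j) with i < j, the coefficient of dx_i ∧ dx_j in alpha ∧ beta is (alpha_i * beta_j - alpha_j * beta_i). Collecting: alpha ∧ beta = (-x + 6*y) dx ∧ dy.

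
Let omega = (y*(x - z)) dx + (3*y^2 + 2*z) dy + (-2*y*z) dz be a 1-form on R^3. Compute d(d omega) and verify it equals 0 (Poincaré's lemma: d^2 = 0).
d(d omega) = 0

Step 1: d omega = sum_{i<j} (∂f_j/∂x_i - ∂f_i/∂x_j) dx_i ∧ dx_j:
  coeff of dx ∧ dy: -x + z
  coeff of dx ∧ dz: y
  coeff of dy ∧ dz: -2*z - 2
Step 2: Apply d again to each 2-form coefficient. The only possible 3-form in R^3 is dx ∧ dy ∧ dz, with coefficient
  ∂(coeff of dy∧dz)/∂x - ∂(coeff of dx∧dz)/∂y + ∂(coeff of dx∧dy)/∂z
  = ∂/∂x (-2*z - 2) - ∂/∂y (y) + ∂/∂z (-x + z).
Each of these terms simplifies to sums of mixed partials that cancel in pairs. The result is 0 (by equality of mixed partials for smooth functions — Schwarz / Clairaut).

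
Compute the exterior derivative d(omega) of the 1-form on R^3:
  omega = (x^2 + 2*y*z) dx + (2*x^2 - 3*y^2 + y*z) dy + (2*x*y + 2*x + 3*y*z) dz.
d(omega) = (4*x - 2*z) dx ∧ dy + (2) dx ∧ dz + (2*x - y + 3*z) dy ∧ dz

For a 1-form omega = sum_i f_i dx_i, the exterior derivative is
  d(omega) = sum_{i < j} (∂f_j/∂x_i - ∂f_i/∂x_j) dx_i ∧ dx_j.
  coefficient of dx ∧ dy: ∂f_2/∂x - ∂f_1/∂y = ∂(2*x^2 - 3*y^2 + y*z)/∂x - ∂(x^2 + 2*y*z)/∂y = 4*x - 2*z
  coefficient of dx ∧ dz: ∂f_3/∂x - ∂f_1/∂z = ∂(2*x*y + 2*x + 3*y*z)/∂x - ∂(x^2 + 2*y*z)/∂z = 2
  coefficient of dy ∧ dz: ∂f_3/∂y - ∂f_2/∂z = ∂(2*x*y + 2*x + 3*y*z)/∂y - ∂(2*x^2 - 3*y^2 + y*z)/∂z = 2*x - y + 3*z
Assembling: d(omega) = (4*x - 2*z) dx ∧ dy + (2) dx ∧ dz + (2*x - y + 3*z) dy ∧ dz.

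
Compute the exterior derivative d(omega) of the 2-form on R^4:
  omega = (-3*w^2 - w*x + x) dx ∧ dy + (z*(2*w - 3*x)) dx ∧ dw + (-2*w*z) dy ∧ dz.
d(omega) = (-6*w - x) dx ∧ dy ∧ dw + (-2*w + 3*x) dx ∧ dz ∧ dw + (-2*z) dy ∧ dz ∧ dw

For a 2-form omega = sum_{i<j} g_{ij} dx_i ∧ dx_j, the exterior derivative is
  d(omega) = sum_{i<j} d(g_{ij}) ∧ dx_i ∧ dx_j = sum_{i<j, k} (∂g_{ij}/∂x_k) dx_k ∧ dx_i ∧ dx_j.
Expand each term, using dx_k ∧ dx_i ∧ dx_j = sgn(permutation) dx_{(a)} ∧ dx_{(b)} ∧ dx_{(c)} with (a < b < c) sorted:
  d(-3*w^2 - w*x + x) includes (∂/∂w)(-3*w^2 - w*x + x) dw = (-6*w - x) dw, which multiplied by dx ∧ dy gives (-6*w - x) dx ∧ dy ∧ dw
  d(z*(2*w - 3*x)) includes (∂/∂z)(z*(2*w - 3*x)) dz = (2*w - 3*x) dz, which multiplied by dx ∧ dw gives (-2*w + 3*x) dx ∧ dz ∧ dw
  d(-2*w*z) includes (∂/∂w)(-2*w*z) dw = (-2*z) dw, which multiplied by dy ∧ dz gives (-2*z) dy ∧ dz ∧ dw
Collecting like 3-forms: d(omega) = (-6*w - x) dx ∧ dy ∧ dw + (-2*w + 3*x) dx ∧ dz ∧ dw + (-2*z) dy ∧ dz ∧ dw.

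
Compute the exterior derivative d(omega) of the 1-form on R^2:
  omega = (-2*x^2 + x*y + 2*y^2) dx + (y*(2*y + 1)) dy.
d(omega) = (-x - 4*y) dx ∧ dy

For a 1-form omega = sum_i f_i dx_i, the exterior derivative is
  d(omega) = sum_{i < j} (∂f_j/∂x_i - ∂f_i/∂x_j) dx_i ∧ dx_j.
  coefficient of dx ∧ dy: ∂f_2/∂x - ∂f_1/∂y = ∂(y*(2*y + 1))/∂x - ∂(-2*x^2 + x*y + 2*y^2)/∂y = -x - 4*y
Assembling: d(omega) = (-x - 4*y) dx ∧ dy.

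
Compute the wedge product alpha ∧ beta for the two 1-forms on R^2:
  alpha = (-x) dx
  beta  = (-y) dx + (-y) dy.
alpha ∧ beta = (x*y) dx ∧ dy

Distribute the wedge, using dx_i ∧ dx_j = -dx_j ∧ dx_i and dx_i ∧ dx_i = 0. For each pair (i, j) with i < j, the coefficient of dx_i ∧ dx_j in alpha ∧ beta is (alpha_i * beta_j - alpha_j * beta_i). Collecting: alpha ∧ beta = (x*y) dx ∧ dy.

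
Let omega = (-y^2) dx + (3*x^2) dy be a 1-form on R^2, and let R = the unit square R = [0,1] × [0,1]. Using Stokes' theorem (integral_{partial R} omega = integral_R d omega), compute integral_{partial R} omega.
integral_(partial R) omega = 4

Stokes: integral_partial_R omega = integral_R d omega with d omega = (∂Q/∂x - ∂P/∂y) dx ∧ dy.
  ∂Q/∂x = 6*x
  ∂P/∂y = -2*y
  integrand = ∂Q/∂x - ∂P/∂y = 6*x + 2*y.
Integrating over R: integral_0^1 integral_0^1 (6*x + 2*y) dx dy = 4.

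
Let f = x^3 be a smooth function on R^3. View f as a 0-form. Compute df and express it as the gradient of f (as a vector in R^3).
df = (3*x^2) dx + (0) dy + (0) dz; grad f = (3*x^2, 0, 0)

For a 0-form f, d f = (∂f/∂x) dx + (∂f/∂y) dy + (∂f/∂z) dz. The components of the vector representation are exactly the entries of grad f in Cartesian coordinates:
  ∂f/∂x = 3*x^2
  ∂f/∂y = 0
  ∂f/∂z = 0.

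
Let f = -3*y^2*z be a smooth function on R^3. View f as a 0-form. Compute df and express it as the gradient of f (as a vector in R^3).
df = (0) dx + (-6*y*z) dy + (-3*y^2) dz; grad f = (0, -6*y*z, -3*y^2)

For a 0-form f, d f = (∂f/∂x) dx + (∂f/∂y) dy + (∂f/∂z) dz. The components of the vector representation are exactly the entries of grad f in Cartesian coordinates:
  ∂f/∂x = 0
  ∂f/∂y = -6*y*z
  ∂f/∂z = -3*y^2.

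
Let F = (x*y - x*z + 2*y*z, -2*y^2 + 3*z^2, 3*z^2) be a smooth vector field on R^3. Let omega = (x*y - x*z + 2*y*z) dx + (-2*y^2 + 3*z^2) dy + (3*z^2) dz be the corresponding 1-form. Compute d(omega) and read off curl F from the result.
d(omega) = (-6*z) dy ∧ dz + (-x + 2*y) dz ∧ dx + (-x - 2*z) dx ∧ dy; curl F = (-6*z, -x + 2*y, -x - 2*z)

d omega = sum_{i<j} (∂f_j/∂x_i - ∂f_i/∂x_j) dx_i ∧ dx_j. Under the identification (dy ∧ dz, dz ∧ dx, dx ∧ dy) ↔ (e_x, e_y, e_z), the coefficients are exactly the components of curl F. Compute:
  ∂R/∂y - ∂Q/∂z = (0) - (6*z) = -6*z
  ∂P/∂z - ∂R/∂x = (-x + 2*y) - (0) = -x + 2*y
  ∂Q/∂x - ∂P/∂y = (0) - (x + 2*z) = -x - 2*z.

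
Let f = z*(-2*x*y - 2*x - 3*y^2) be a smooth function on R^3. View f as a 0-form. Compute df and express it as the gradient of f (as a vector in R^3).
df = (2*z*(-y - 1)) dx + (2*z*(-x - 3*y)) dy + (-2*x*y - 2*x - 3*y^2) dz; grad f = (2*z*(-y - 1), 2*z*(-x - 3*y), -2*x*y - 2*x - 3*y^2)

For a 0-form f, d f = (∂f/∂x) dx + (∂f/∂y) dy + (∂f/∂z) dz. The components of the vector representation are exactly the entries of grad f in Cartesian coordinates:
  ∂f/∂x = 2*z*(-y - 1)
  ∂f/∂y = 2*z*(-x - 3*y)
  ∂f/∂z = -2*x*y - 2*x - 3*y^2.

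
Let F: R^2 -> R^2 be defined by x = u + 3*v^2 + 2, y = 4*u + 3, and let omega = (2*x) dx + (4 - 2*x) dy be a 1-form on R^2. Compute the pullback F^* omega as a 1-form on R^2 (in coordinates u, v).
F^* omega = (-6*u - 18*v^2 + 4) du + (12*v*(u + 3*v^2 + 2)) dv

Using F^*(f dg) = (f ∘ F) d(g ∘ F), substitute each coordinate x_i by F_i(u, v) in f_i, and replace dx_i by d F_i = (∂F_i/∂u) du + (∂F_i/∂v) dv.
  For the x component: f_1(F) = 2*u + 6*v^2 + 4; d F_1 = (1) du + (6*v) dv
  For the y component: f_2(F) = -2*u - 6*v^2; d F_2 = (4) du + (0) dv
Combining and collecting du, dv coefficients:
  coeff of du: -6*u - 18*v^2 + 4
  coeff of dv: 12*v*(u + 3*v^2 + 2)
F^* omega = (-6*u - 18*v^2 + 4) du + (12*v*(u + 3*v^2 + 2)) dv.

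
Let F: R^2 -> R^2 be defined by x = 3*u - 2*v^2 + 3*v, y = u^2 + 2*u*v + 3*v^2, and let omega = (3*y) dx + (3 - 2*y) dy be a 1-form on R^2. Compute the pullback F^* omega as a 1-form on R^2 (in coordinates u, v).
F^* omega = (-4*u^3 - 12*u^2*v + 9*u^2 - 20*u*v^2 + 18*u*v + 6*u - 12*v^3 + 27*v^2 + 6*v) du + (-4*u^3 - 32*u^2*v + 9*u^2 - 60*u*v^2 + 18*u*v + 6*u - 72*v^3 + 27*v^2 + 18*v) dv

Using F^*(f dg) = (f ∘ F) d(g ∘ F), substitute each coordinate x_i by F_i(u, v) in f_i, and replace dx_i by d F_i = (∂F_i/∂u) du + (∂F_i/∂v) dv.
  For the x component: f_1(F) = 3*u^2 + 6*u*v + 9*v^2; d F_1 = (3) du + (3 - 4*v) dv
  For the y component: f_2(F) = -2*u^2 - 4*u*v - 6*v^2 + 3; d F_2 = (2*u + 2*v) du + (2*u + 6*v) dv
Combining and collecting du, dv coefficients:
  coeff of du: -4*u^3 - 12*u^2*v + 9*u^2 - 20*u*v^2 + 18*u*v + 6*u - 12*v^3 + 27*v^2 + 6*v
  coeff of dv: -4*u^3 - 32*u^2*v + 9*u^2 - 60*u*v^2 + 18*u*v + 6*u - 72*v^3 + 27*v^2 + 18*v
F^* omega = (-4*u^3 - 12*u^2*v + 9*u^2 - 20*u*v^2 + 18*u*v + 6*u - 12*v^3 + 27*v^2 + 6*v) du + (-4*u^3 - 32*u^2*v + 9*u^2 - 60*u*v^2 + 18*u*v + 6*u - 72*v^3 + 27*v^2 + 18*v) dv.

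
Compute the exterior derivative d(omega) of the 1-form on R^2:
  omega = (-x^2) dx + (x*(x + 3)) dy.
d(omega) = (2*x + 3) dx ∧ dy

For a 1-form omega = sum_i f_i dx_i, the exterior derivative is
  d(omega) = sum_{i < j} (∂f_j/∂x_i - ∂f_i/∂x_j) dx_i ∧ dx_j.
  coefficient of dx ∧ dy: ∂f_2/∂x - ∂f_1/∂y = ∂(x*(x + 3))/∂x - ∂(-x^2)/∂y = 2*x + 3
Assembling: d(omega) = (2*x + 3) dx ∧ dy.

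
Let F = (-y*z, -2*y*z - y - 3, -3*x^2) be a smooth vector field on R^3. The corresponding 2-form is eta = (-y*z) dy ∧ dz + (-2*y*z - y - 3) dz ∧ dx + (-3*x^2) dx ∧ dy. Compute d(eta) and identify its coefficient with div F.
d(eta) = (-2*z - 1) dx ∧ dy ∧ dz; div F = -2*z - 1

For a 2-form in R^3 of the form above, applying d gives a 3-form with coefficient ∂P/∂x + ∂Q/∂y + ∂R/∂z:
  ∂P/∂x = 0
  ∂Q/∂y = -2*z - 1
  ∂R/∂z = 0
Sum = -2*z - 1, which is exactly div F.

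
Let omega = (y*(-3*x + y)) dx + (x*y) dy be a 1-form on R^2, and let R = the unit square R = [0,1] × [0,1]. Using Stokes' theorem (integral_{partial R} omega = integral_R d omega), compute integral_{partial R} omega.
integral_(partial R) omega = 1

Stokes: integral_partial_R omega = integral_R d omega with d omega = (∂Q/∂x - ∂P/∂y) dx ∧ dy.
  ∂Q/∂x = y
  ∂P/∂y = -3*x + 2*y
  integrand = ∂Q/∂x - ∂P/∂y = 3*x - y.
Integrating over R: integral_0^1 integral_0^1 (3*x - y) dx dy = 1.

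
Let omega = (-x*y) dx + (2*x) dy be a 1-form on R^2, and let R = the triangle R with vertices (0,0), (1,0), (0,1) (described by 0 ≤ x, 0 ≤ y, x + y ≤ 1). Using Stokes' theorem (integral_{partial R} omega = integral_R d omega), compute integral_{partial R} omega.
integral_(partial R) omega = 7/6

Stokes: integral_partial_R omega = integral_R d omega with d omega = (∂Q/∂x - ∂P/∂y) dx ∧ dy.
  ∂Q/∂x = 2
  ∂P/∂y = -x
  integrand = ∂Q/∂x - ∂P/∂y = x + 2.
Integrating over R: integral_0^1 integral_0^{1-x} (x + 2) dy dx = 7/6.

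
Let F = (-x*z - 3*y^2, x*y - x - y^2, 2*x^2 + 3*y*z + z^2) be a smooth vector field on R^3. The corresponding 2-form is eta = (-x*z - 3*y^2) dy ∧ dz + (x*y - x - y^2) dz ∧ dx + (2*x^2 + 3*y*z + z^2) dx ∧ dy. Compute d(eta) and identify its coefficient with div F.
d(eta) = (x + y + z) dx ∧ dy ∧ dz; div F = x + y + z

For a 2-form in R^3 of the form above, applying d gives a 3-form with coefficient ∂P/∂x + ∂Q/∂y + ∂R/∂z:
  ∂P/∂x = -z
  ∂Q/∂y = x - 2*y
  ∂R/∂z = 3*y + 2*z
Sum = x + y + z, which is exactly div F.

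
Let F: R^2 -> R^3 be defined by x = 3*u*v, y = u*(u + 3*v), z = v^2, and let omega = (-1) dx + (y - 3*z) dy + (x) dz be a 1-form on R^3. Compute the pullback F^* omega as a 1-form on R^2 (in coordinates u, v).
F^* omega = (2*u^3 + 9*u^2*v + 3*u*v^2 - 9*v^3 - 3*v) du + (3*u*(u^2 + 3*u*v - v^2 - 1)) dv

Using F^*(f dg) = (f ∘ F) d(g ∘ F), substitute each coordinate x_i by F_i(u, v) in f_i, and replace dx_i by d F_i = (∂F_i/∂u) du + (∂F_i/∂v) dv.
  For the x component: f_1(F) = -1; d F_1 = (3*v) du + (3*u) dv
  For the y component: f_2(F) = u^2 + 3*u*v - 3*v^2; d F_2 = (2*u + 3*v) du + (3*u) dv
  For the z component: f_3(F) = 3*u*v; d F_3 = (0) du + (2*v) dv
Combining and collecting du, dv coefficients:
  coeff of du: 2*u^3 + 9*u^2*v + 3*u*v^2 - 9*v^3 - 3*v
  coeff of dv: 3*u*(u^2 + 3*u*v - v^2 - 1)
F^* omega = (2*u^3 + 9*u^2*v + 3*u*v^2 - 9*v^3 - 3*v) du + (3*u*(u^2 + 3*u*v - v^2 - 1)) dv.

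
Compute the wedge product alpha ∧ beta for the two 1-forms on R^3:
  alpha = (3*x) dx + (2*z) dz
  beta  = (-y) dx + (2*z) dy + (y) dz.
alpha ∧ beta = (6*x*z) dx ∧ dy + (y*(3*x + 2*z)) dx ∧ dz + (-4*z^2) dy ∧ dz

Distribute the wedge, using dx_i ∧ dx_j = -dx_j ∧ dx_i and dx_i ∧ dx_i = 0. For each pair (i, j) with i < j, the coefficient of dx_i ∧ dx_j in alpha ∧ beta is (alpha_i * beta_j - alpha_j * beta_i). Collecting: alpha ∧ beta = (6*x*z) dx ∧ dy + (y*(3*x + 2*z)) dx ∧ dz + (-4*z^2) dy ∧ dz.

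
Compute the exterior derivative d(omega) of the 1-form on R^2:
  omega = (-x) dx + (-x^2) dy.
d(omega) = (-2*x) dx ∧ dy

For a 1-form omega = sum_i f_i dx_i, the exterior derivative is
  d(omega) = sum_{i < j} (∂f_j/∂x_i - ∂f_i/∂x_j) dx_i ∧ dx_j.
  coefficient of dx ∧ dy: ∂f_2/∂x - ∂f_1/∂y = ∂(-x^2)/∂x - ∂(-x)/∂y = -2*x
Assembling: d(omega) = (-2*x) dx ∧ dy.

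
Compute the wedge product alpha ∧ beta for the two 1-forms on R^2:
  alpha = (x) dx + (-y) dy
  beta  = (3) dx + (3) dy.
alpha ∧ beta = (3*x + 3*y) dx ∧ dy

Distribute the wedge, using dx_i ∧ dx_j = -dx_j ∧ dx_i and dx_i ∧ dx_i = 0. For each pair (i, j) with i < j, the coefficient of dx_i ∧ dx_j in alpha ∧ beta is (alpha_i * beta_j - alpha_j * beta_i). Collecting: alpha ∧ beta = (3*x + 3*y) dx ∧ dy.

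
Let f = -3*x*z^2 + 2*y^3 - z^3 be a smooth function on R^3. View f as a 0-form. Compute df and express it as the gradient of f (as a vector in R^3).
df = (-3*z^2) dx + (6*y^2) dy + (3*z*(-2*x - z)) dz; grad f = (-3*z^2, 6*y^2, 3*z*(-2*x - z))

For a 0-form f, d f = (∂f/∂x) dx + (∂f/∂y) dy + (∂f/∂z) dz. The components of the vector representation are exactly the entries of grad f in Cartesian coordinates:
  ∂f/∂x = -3*z^2
  ∂f/∂y = 6*y^2
  ∂f/∂z = 3*z*(-2*x - z).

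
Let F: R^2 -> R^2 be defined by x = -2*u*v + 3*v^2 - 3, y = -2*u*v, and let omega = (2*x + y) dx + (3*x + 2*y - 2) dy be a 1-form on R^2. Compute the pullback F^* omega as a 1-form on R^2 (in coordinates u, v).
F^* omega = (2*v*(16*u*v - 15*v^2 + 17)) du + (32*u^2*v - 66*u*v^2 + 34*u + 36*v^3 - 36*v) dv

Using F^*(f dg) = (f ∘ F) d(g ∘ F), substitute each coordinate x_i by F_i(u, v) in f_i, and replace dx_i by d F_i = (∂F_i/∂u) du + (∂F_i/∂v) dv.
  For the x component: f_1(F) = -6*u*v + 6*v^2 - 6; d F_1 = (-2*v) du + (-2*u + 6*v) dv
  For the y component: f_2(F) = -10*u*v + 9*v^2 - 11; d F_2 = (-2*v) du + (-2*u) dv
Combining and collecting du, dv coefficients:
  coeff of du: 2*v*(16*u*v - 15*v^2 + 17)
  coeff of dv: 32*u^2*v - 66*u*v^2 + 34*u + 36*v^3 - 36*v
F^* omega = (2*v*(16*u*v - 15*v^2 + 17)) du + (32*u^2*v - 66*u*v^2 + 34*u + 36*v^3 - 36*v) dv.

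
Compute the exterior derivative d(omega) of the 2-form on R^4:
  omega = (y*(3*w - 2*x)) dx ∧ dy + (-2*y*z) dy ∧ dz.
d(omega) = (3*y) dx ∧ dy ∧ dw

For a 2-form omega = sum_{i<j} g_{ij} dx_i ∧ dx_j, the exterior derivative is
  d(omega) = sum_{i<j} d(g_{ij}) ∧ dx_i ∧ dx_j = sum_{i<j, k} (∂g_{ij}/∂x_k) dx_k ∧ dx_i ∧ dx_j.
Expand each term, using dx_k ∧ dx_i ∧ dx_j = sgn(permutation) dx_{(a)} ∧ dx_{(b)} ∧ dx_{(c)} with (a < b < c) sorted:
  d(y*(3*w - 2*x)) includes (∂/∂w)(y*(3*w - 2*x)) dw = (3*y) dw, which multiplied by dx ∧ dy gives (3*y) dx ∧ dy ∧ dw
Collecting like 3-forms: d(omega) = (3*y) dx ∧ dy ∧ dw.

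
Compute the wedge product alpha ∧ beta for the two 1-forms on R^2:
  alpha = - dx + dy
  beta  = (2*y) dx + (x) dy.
alpha ∧ beta = (-x - 2*y) dx ∧ dy

Distribute the wedge, using dx_i ∧ dx_j = -dx_j ∧ dx_i and dx_i ∧ dx_i = 0. For each pair (i, j) with i < j, the coefficient of dx_i ∧ dx_j in alpha ∧ beta is (alpha_i * beta_j - alpha_j * beta_i). Collecting: alpha ∧ beta = (-x - 2*y) dx ∧ dy.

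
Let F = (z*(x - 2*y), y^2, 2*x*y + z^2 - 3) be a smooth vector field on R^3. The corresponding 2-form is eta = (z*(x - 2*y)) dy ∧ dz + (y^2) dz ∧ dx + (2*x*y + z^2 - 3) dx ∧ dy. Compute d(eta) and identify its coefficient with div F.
d(eta) = (2*y + 3*z) dx ∧ dy ∧ dz; div F = 2*y + 3*z

For a 2-form in R^3 of the form above, applying d gives a 3-form with coefficient ∂P/∂x + ∂Q/∂y + ∂R/∂z:
  ∂P/∂x = z
  ∂Q/∂y = 2*y
  ∂R/∂z = 2*z
Sum = 2*y + 3*z, which is exactly div F.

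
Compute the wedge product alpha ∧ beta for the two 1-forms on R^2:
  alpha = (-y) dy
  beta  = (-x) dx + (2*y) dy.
alpha ∧ beta = (-x*y) dx ∧ dy

Distribute the wedge, using dx_i ∧ dx_j = -dx_j ∧ dx_i and dx_i ∧ dx_i = 0. For each pair (i, j) with i < j, the coefficient of dx_i ∧ dx_j in alpha ∧ beta is (alpha_i * beta_j - alpha_j * beta_i). Collecting: alpha ∧ beta = (-x*y) dx ∧ dy.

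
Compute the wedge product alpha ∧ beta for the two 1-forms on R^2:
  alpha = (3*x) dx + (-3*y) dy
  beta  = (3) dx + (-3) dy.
alpha ∧ beta = (-9*x + 9*y) dx ∧ dy

Distribute the wedge, using dx_i ∧ dx_j = -dx_j ∧ dx_i and dx_i ∧ dx_i = 0. For each pair (i, j) with i < j, the coefficient of dx_i ∧ dx_j in alpha ∧ beta is (alpha_i * beta_j - alpha_j * beta_i). Collecting: alpha ∧ beta = (-9*x + 9*y) dx ∧ dy.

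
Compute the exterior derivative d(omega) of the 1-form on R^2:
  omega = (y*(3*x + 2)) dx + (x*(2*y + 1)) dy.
d(omega) = (-3*x + 2*y - 1) dx ∧ dy

For a 1-form omega = sum_i f_i dx_i, the exterior derivative is
  d(omega) = sum_{i < j} (∂f_j/∂x_i - ∂f_i/∂x_j) dx_i ∧ dx_j.
  coefficient of dx ∧ dy: ∂f_2/∂x - ∂f_1/∂y = ∂(x*(2*y + 1))/∂x - ∂(y*(3*x + 2))/∂y = -3*x + 2*y - 1
Assembling: d(omega) = (-3*x + 2*y - 1) dx ∧ dy.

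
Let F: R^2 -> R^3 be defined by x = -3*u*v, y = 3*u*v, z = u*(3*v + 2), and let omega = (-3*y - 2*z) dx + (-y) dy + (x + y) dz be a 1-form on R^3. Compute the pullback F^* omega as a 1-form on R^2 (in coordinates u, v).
F^* omega = (12*u*v*(3*v + 1)) du + (u^2*(36*v + 12)) dv

Using F^*(f dg) = (f ∘ F) d(g ∘ F), substitute each coordinate x_i by F_i(u, v) in f_i, and replace dx_i by d F_i = (∂F_i/∂u) du + (∂F_i/∂v) dv.
  For the x component: f_1(F) = u*(-15*v - 4); d F_1 = (-3*v) du + (-3*u) dv
  For the y component: f_2(F) = -3*u*v; d F_2 = (3*v) du + (3*u) dv
  For the z component: f_3(F) = 0; d F_3 = (3*v + 2) du + (3*u) dv
Combining and collecting du, dv coefficients:
  coeff of du: 12*u*v*(3*v + 1)
  coeff of dv: u^2*(36*v + 12)
F^* omega = (12*u*v*(3*v + 1)) du + (u^2*(36*v + 12)) dv.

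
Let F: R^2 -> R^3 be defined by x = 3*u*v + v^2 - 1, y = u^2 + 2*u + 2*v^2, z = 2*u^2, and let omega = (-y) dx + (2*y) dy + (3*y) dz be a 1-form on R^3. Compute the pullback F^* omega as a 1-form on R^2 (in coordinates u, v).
F^* omega = (16*u^3 - 3*u^2*v + 36*u^2 + 32*u*v^2 - 6*u*v + 8*u - 6*v^3 + 8*v^2) du + (-3*u^3 + 6*u^2*v - 6*u^2 - 6*u*v^2 + 12*u*v + 12*v^3) dv

Using F^*(f dg) = (f ∘ F) d(g ∘ F), substitute each coordinate x_i by F_i(u, v) in f_i, and replace dx_i by d F_i = (∂F_i/∂u) du + (∂F_i/∂v) dv.
  For the x component: f_1(F) = -u^2 - 2*u - 2*v^2; d F_1 = (3*v) du + (3*u + 2*v) dv
  For the y component: f_2(F) = 2*u^2 + 4*u + 4*v^2; d F_2 = (2*u + 2) du + (4*v) dv
  For the z component: f_3(F) = 3*u^2 + 6*u + 6*v^2; d F_3 = (4*u) du + (0) dv
Combining and collecting du, dv coefficients:
  coeff of du: 16*u^3 - 3*u^2*v + 36*u^2 + 32*u*v^2 - 6*u*v + 8*u - 6*v^3 + 8*v^2
  coeff of dv: -3*u^3 + 6*u^2*v - 6*u^2 - 6*u*v^2 + 12*u*v + 12*v^3
F^* omega = (16*u^3 - 3*u^2*v + 36*u^2 + 32*u*v^2 - 6*u*v + 8*u - 6*v^3 + 8*v^2) du + (-3*u^3 + 6*u^2*v - 6*u^2 - 6*u*v^2 + 12*u*v + 12*v^3) dv.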